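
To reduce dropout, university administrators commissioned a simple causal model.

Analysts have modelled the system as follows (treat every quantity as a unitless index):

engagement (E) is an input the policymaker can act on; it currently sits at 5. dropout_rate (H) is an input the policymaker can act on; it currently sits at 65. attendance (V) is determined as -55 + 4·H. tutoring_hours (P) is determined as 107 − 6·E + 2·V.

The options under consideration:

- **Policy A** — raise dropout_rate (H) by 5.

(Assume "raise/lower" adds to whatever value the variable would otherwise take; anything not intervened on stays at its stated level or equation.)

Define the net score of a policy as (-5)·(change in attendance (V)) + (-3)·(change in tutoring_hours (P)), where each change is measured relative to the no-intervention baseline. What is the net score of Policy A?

-220

Baseline:
  E = 5
  H = 65
  V = -55 + 4·65 = 205
  P = 107 − 6·5 + 2·205 = 487
Policy A (H + 5):
  E = 5
  H = 65 + 5 = 70
  V = -55 + 4·70 = 225
  P = 107 − 6·5 + 2·225 = 527
ΔV = 225 − 205 = 20; ΔP = 527 − 487 = 40
Score = (-5)·20 + (-3)·40 = -220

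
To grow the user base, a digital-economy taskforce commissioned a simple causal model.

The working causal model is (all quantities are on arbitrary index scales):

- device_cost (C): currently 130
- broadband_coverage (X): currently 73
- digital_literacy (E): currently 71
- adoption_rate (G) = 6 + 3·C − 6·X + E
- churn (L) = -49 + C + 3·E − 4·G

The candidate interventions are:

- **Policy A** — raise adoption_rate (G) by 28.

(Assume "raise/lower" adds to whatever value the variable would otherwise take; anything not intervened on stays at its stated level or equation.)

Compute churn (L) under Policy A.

Policy A (G + 28):
  C = 130
  X = 73
  E = 71
  G = 6 + 3·130 − 6·73 + 71 (+28 from intervention) = 57
  L = -49 + 130 + 3·71 − 4·57 = 66

66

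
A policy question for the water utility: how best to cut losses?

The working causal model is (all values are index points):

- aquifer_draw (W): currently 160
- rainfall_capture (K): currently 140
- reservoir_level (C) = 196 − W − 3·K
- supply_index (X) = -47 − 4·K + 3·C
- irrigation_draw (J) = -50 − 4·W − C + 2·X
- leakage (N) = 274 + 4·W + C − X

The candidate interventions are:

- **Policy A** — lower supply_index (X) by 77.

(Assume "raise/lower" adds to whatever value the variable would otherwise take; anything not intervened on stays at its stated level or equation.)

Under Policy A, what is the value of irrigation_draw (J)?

-3978

Policy A (X − 77):
  W = 160
  K = 140
  C = 196 − 160 − 3·140 = -384
  X = -47 − 4·140 + 3·(-384) (−77 from intervention) = -1836
  J = -50 − 4·160 − (-384) + 2·(-1836) = -3978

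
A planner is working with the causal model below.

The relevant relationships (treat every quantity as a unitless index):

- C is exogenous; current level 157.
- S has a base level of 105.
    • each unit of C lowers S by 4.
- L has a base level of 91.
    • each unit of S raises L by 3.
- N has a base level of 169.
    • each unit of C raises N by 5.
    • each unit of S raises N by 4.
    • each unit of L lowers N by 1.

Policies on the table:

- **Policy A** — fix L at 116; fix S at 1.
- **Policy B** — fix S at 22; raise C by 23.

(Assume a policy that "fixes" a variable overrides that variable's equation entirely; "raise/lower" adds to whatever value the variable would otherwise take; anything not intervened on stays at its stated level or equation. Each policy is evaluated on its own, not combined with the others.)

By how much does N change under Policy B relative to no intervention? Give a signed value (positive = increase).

Baseline:
  C = 157
  S = 105 − 4·157 = -523
  L = 91 + 3·(-523) = -1478
  N = 169 + 5·157 + 4·(-523) − (-1478) = 340
Policy B (S := 22, C + 23):
  C = 157 + 23 = 180
  S = 22
  L = 91 + 3·22 = 157
  N = 169 + 5·180 + 4·22 − 157 = 1000
Change in N: 1000 − 340 = 660

660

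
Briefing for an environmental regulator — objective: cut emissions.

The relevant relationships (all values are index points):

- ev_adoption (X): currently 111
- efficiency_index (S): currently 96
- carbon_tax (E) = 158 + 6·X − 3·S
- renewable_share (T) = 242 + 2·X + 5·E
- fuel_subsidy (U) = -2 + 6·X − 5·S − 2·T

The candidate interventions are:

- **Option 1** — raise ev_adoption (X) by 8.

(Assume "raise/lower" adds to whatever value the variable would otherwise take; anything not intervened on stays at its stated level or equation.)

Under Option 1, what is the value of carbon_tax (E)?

Option 1 (X + 8):
  X = 111 + 8 = 119
  S = 96
  E = 158 + 6·119 − 3·96 = 584

584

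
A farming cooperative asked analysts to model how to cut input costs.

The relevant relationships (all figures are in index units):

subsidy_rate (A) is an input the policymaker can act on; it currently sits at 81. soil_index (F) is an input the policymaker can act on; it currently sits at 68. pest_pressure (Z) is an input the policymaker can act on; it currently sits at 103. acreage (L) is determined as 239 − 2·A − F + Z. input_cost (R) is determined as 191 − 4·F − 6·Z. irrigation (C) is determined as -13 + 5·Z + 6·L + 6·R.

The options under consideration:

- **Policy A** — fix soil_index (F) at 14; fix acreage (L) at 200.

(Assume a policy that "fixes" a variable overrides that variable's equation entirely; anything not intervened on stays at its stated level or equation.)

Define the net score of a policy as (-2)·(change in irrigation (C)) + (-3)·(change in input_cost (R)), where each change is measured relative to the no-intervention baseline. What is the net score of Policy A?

-4296

Baseline:
  A = 81
  F = 68
  Z = 103
  L = 239 − 2·81 − 68 + 103 = 112
  R = 191 − 4·68 − 6·103 = -699
  C = -13 + 5·103 + 6·112 + 6·(-699) = -3020
Policy A (F := 14, L := 200):
  A = 81
  F = 14
  Z = 103
  L = 200
  R = 191 − 4·14 − 6·103 = -483
  C = -13 + 5·103 + 6·200 + 6·(-483) = -1196
ΔC = -1196 − (-3020) = 1824; ΔR = -483 − (-699) = 216
Score = (-2)·1824 + (-3)·216 = -4296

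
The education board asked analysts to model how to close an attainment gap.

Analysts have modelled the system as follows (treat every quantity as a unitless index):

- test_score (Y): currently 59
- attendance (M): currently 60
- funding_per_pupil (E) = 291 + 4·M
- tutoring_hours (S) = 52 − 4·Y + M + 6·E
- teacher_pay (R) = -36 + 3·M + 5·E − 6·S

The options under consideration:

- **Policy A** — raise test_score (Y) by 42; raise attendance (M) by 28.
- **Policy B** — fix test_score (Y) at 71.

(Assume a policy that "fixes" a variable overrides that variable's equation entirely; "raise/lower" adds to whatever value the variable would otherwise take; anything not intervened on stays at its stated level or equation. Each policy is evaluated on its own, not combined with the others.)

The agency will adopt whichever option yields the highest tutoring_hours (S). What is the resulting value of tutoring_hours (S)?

Policy A (Y + 42, M + 28):
  Y = 59 + 42 = 101
  M = 60 + 28 = 88
  E = 291 + 4·88 = 643
  S = 52 − 4·101 + 88 + 6·643 = 3594
Policy B (Y := 71):
  Y = 71
  M = 60
  E = 291 + 4·60 = 531
  S = 52 − 4·71 + 60 + 6·531 = 3014
Comparing — Policy A: S=3594, Policy B: S=3014. Highest is 3594 (Policy A).

3594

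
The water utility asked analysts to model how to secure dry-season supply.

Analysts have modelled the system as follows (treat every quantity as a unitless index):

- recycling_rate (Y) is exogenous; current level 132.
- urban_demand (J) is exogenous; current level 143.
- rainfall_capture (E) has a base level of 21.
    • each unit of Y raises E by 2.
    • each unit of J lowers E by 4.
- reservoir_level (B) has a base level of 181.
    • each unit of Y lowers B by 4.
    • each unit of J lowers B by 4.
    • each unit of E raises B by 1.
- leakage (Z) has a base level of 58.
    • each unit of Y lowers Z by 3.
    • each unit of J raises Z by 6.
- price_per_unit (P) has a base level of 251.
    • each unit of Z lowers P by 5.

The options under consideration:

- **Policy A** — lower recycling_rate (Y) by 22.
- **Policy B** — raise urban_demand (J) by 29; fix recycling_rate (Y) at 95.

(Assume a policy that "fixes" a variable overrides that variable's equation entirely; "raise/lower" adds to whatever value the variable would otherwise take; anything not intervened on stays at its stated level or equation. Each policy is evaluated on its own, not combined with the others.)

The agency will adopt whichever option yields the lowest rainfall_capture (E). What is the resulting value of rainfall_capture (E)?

-477

Policy A (Y − 22):
  Y = 132 − 22 = 110
  J = 143
  E = 21 + 2·110 − 4·143 = -331
Policy B (J + 29, Y := 95):
  Y = 95
  J = 143 + 29 = 172
  E = 21 + 2·95 − 4·172 = -477
Comparing — Policy A: E=-331, Policy B: E=-477. Lowest is -477 (Policy B).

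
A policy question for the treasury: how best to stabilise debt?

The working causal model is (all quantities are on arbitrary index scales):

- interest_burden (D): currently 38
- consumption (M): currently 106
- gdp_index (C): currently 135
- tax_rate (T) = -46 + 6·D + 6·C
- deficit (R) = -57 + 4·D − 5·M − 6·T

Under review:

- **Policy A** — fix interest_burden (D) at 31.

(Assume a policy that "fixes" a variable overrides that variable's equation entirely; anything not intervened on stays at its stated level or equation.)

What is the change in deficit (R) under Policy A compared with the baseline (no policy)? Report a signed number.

Baseline:
  D = 38
  M = 106
  C = 135
  T = -46 + 6·38 + 6·135 = 992
  R = -57 + 4·38 − 5·106 − 6·992 = -6387
Policy A (D := 31):
  D = 31
  M = 106
  C = 135
  T = -46 + 6·31 + 6·135 = 950
  R = -57 + 4·31 − 5·106 − 6·950 = -6163
Change in R: -6163 − (-6387) = 224

224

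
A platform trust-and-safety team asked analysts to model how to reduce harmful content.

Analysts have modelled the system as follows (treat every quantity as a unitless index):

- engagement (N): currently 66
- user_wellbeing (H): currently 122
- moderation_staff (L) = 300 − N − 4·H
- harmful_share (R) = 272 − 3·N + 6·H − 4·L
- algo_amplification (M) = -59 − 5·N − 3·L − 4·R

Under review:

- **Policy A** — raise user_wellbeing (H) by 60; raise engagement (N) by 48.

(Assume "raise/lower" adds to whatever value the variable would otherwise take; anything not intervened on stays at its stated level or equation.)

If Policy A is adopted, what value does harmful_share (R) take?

Policy A (H + 60, N + 48):
  N = 66 + 48 = 114
  H = 122 + 60 = 182
  L = 300 − 114 − 4·182 = -542
  R = 272 − 3·114 + 6·182 − 4·(-542) = 3190

3190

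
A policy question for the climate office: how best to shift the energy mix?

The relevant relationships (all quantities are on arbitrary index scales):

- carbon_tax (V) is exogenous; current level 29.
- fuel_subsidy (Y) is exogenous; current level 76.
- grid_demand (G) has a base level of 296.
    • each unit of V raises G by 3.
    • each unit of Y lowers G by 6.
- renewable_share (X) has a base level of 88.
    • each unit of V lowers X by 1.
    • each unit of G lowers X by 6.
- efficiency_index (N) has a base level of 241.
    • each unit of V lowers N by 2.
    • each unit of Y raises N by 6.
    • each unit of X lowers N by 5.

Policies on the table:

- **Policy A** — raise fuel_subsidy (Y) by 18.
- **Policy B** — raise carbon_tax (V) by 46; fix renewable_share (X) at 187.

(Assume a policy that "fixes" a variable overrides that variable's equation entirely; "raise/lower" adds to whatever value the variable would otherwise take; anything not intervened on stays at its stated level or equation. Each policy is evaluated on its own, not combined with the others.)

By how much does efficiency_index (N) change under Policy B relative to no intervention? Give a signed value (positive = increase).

Baseline:
  V = 29
  Y = 76
  G = 296 + 3·29 − 6·76 = -73
  X = 88 − 29 − 6·(-73) = 497
  N = 241 − 2·29 + 6·76 − 5·497 = -1846
Policy B (V + 46, X := 187):
  V = 29 + 46 = 75
  Y = 76
  G = 296 + 3·75 − 6·76 = 65
  X = 187
  N = 241 − 2·75 + 6·76 − 5·187 = -388
Change in N: -388 − (-1846) = 1458

1458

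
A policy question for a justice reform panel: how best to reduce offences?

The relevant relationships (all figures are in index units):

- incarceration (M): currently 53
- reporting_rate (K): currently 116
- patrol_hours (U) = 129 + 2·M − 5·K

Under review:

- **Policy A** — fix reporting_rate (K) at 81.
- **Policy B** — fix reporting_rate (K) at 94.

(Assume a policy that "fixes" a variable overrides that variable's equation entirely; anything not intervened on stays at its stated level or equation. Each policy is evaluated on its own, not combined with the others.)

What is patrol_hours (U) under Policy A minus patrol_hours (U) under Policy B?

65

Policy A (K := 81):
  M = 53
  K = 81
  U = 129 + 2·53 − 5·81 = -170
Policy B (K := 94):
  M = 53
  K = 94
  U = 129 + 2·53 − 5·94 = -235
U: -170 − (-235) = 65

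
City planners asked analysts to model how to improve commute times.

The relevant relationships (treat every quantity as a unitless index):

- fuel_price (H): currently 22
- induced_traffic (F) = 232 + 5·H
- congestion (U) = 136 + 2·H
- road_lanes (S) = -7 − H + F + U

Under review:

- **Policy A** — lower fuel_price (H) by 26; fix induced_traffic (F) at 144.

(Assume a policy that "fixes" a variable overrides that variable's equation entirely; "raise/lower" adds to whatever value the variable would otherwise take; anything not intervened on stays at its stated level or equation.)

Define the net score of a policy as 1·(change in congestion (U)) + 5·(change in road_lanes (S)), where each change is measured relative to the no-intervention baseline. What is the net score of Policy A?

Baseline:
  H = 22
  F = 232 + 5·22 = 342
  U = 136 + 2·22 = 180
  S = -7 − 22 + 342 + 180 = 493
Policy A (H − 26, F := 144):
  H = 22 − 26 = -4
  F = 144
  U = 136 + 2·(-4) = 128
  S = -7 − (-4) + 144 + 128 = 269
ΔU = 128 − 180 = -52; ΔS = 269 − 493 = -224
Score = 1·(-52) + 5·(-224) = -1172

-1172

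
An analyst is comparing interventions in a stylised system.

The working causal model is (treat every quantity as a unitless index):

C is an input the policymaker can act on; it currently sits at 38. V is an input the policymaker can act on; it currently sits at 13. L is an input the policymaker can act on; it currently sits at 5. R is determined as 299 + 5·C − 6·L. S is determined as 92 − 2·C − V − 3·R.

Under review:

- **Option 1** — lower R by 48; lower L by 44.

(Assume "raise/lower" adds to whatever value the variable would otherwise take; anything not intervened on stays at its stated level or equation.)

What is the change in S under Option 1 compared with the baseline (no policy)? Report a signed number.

Baseline:
  C = 38
  V = 13
  L = 5
  R = 299 + 5·38 − 6·5 = 459
  S = 92 − 2·38 − 13 − 3·459 = -1374
Option 1 (R − 48, L − 44):
  C = 38
  V = 13
  L = 5 − 44 = -39
  R = 299 + 5·38 − 6·(-39) (−48 from intervention) = 675
  S = 92 − 2·38 − 13 − 3·675 = -2022
Change in S: -2022 − (-1374) = -648

-648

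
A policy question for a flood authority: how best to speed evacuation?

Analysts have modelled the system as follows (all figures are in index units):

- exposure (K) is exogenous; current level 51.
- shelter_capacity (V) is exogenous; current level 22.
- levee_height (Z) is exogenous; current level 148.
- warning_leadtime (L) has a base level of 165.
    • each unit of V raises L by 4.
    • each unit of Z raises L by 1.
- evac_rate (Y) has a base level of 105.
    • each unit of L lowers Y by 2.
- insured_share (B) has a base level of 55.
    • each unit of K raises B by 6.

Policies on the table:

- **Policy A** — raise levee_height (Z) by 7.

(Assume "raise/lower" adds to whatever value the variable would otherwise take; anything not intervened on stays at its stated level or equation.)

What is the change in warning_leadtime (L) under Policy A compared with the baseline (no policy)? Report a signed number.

Baseline:
  V = 22
  Z = 148
  L = 165 + 4·22 + 148 = 401
Policy A (Z + 7):
  V = 22
  Z = 148 + 7 = 155
  L = 165 + 4·22 + 155 = 408
Change in L: 408 − 401 = 7

7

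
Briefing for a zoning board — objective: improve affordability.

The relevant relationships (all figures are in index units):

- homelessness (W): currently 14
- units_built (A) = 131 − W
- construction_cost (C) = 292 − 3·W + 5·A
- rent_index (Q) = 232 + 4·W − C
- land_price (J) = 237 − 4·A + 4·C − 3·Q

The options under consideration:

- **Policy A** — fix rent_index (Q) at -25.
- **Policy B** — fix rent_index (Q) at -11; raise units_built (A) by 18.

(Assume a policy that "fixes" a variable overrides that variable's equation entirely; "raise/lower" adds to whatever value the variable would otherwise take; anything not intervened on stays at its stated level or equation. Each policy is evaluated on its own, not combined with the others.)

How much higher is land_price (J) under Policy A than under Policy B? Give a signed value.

Policy A (Q := -25):
  W = 14
  A = 131 − 14 = 117
  C = 292 − 3·14 + 5·117 = 835
  Q = -25
  J = 237 − 4·117 + 4·835 − 3·(-25) = 3184
Policy B (Q := -11, A + 18):
  W = 14
  A = 131 − 14 (+18 from intervention) = 135
  C = 292 − 3·14 + 5·135 = 925
  Q = -11
  J = 237 − 4·135 + 4·925 − 3·(-11) = 3430
J: 3184 − 3430 = -246

-246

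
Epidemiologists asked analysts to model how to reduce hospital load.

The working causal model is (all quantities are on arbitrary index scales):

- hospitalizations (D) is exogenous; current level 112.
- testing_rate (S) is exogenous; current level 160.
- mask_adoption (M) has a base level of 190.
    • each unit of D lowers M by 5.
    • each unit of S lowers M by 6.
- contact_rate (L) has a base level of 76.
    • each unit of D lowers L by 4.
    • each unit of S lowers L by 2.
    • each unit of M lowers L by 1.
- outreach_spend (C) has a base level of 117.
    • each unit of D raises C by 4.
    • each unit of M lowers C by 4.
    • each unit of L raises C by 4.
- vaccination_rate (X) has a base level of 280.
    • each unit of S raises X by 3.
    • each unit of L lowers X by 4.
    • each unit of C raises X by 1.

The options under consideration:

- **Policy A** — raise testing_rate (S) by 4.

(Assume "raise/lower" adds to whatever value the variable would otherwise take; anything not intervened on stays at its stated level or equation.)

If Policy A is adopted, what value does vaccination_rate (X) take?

Policy A (S + 4):
  D = 112
  S = 160 + 4 = 164
  M = 190 − 5·112 − 6·164 = -1354
  L = 76 − 4·112 − 2·164 − (-1354) = 654
  C = 117 + 4·112 − 4·(-1354) + 4·654 = 8597
  X = 280 + 3·164 − 4·654 + 8597 = 6753

6753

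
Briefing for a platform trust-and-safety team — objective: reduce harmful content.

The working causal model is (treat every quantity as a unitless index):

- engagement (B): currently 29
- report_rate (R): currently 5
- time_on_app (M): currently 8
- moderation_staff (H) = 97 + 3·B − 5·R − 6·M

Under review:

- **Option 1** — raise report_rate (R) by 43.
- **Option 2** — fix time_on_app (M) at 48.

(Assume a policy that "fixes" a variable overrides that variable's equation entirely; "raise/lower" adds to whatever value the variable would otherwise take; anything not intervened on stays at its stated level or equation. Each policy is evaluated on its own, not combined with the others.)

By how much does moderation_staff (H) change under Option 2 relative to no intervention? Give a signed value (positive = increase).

-240

Baseline:
  B = 29
  R = 5
  M = 8
  H = 97 + 3·29 − 5·5 − 6·8 = 111
Option 2 (M := 48):
  B = 29
  R = 5
  M = 48
  H = 97 + 3·29 − 5·5 − 6·48 = -129
Change in H: -129 − 111 = -240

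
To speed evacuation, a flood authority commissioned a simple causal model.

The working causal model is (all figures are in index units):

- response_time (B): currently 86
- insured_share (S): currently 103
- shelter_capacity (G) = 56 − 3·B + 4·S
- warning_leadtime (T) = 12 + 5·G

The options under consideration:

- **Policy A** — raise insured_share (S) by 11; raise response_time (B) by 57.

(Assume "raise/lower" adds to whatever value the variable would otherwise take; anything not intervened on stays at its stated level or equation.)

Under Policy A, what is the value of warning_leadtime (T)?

427

Policy A (S + 11, B + 57):
  B = 86 + 57 = 143
  S = 103 + 11 = 114
  G = 56 − 3·143 + 4·114 = 83
  T = 12 + 5·83 = 427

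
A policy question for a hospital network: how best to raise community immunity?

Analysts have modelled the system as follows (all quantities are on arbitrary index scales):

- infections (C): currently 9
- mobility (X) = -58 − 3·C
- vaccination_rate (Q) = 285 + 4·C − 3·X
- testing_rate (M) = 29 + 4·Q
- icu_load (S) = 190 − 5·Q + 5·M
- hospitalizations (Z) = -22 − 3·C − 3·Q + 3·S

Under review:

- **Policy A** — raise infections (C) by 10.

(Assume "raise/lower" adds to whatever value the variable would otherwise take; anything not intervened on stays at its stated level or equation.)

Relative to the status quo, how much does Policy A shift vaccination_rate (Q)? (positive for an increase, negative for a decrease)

Baseline:
  C = 9
  X = -58 − 3·9 = -85
  Q = 285 + 4·9 − 3·(-85) = 576
Policy A (C + 10):
  C = 9 + 10 = 19
  X = -58 − 3·19 = -115
  Q = 285 + 4·19 − 3·(-115) = 706
Change in Q: 706 − 576 = 130

130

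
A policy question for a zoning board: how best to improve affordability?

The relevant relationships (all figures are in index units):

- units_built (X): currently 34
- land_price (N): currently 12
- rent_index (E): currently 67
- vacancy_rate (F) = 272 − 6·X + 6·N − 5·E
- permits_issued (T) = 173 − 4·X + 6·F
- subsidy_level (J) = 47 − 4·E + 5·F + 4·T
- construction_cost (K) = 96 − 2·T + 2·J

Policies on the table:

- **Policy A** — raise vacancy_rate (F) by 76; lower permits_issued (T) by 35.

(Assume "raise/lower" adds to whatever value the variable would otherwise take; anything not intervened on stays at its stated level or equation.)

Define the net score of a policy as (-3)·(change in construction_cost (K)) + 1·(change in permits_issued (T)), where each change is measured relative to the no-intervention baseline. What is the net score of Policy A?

-9437

Baseline:
  X = 34
  N = 12
  E = 67
  F = 272 − 6·34 + 6·12 − 5·67 = -195
  T = 173 − 4·34 + 6·(-195) = -1133
  J = 47 − 4·67 + 5·(-195) + 4·(-1133) = -5728
  K = 96 − 2·(-1133) + 2·(-5728) = -9094
Policy A (F + 76, T − 35):
  X = 34
  N = 12
  E = 67
  F = 272 − 6·34 + 6·12 − 5·67 (+76 from intervention) = -119
  T = 173 − 4·34 + 6·(-119) (−35 from intervention) = -712
  J = 47 − 4·67 + 5·(-119) + 4·(-712) = -3664
  K = 96 − 2·(-712) + 2·(-3664) = -5808
ΔK = -5808 − (-9094) = 3286; ΔT = -712 − (-1133) = 421
Score = (-3)·3286 + 1·421 = -9437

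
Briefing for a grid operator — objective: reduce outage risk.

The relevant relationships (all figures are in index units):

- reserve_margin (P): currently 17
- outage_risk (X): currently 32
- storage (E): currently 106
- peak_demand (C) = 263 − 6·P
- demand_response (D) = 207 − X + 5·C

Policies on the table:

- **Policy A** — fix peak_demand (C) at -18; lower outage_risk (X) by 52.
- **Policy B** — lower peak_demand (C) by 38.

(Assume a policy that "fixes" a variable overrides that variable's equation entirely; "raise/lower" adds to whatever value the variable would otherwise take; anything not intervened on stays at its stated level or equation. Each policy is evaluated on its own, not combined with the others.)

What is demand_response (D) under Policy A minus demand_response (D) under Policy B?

-653

Policy A (C := -18, X − 52):
  P = 17
  X = 32 − 52 = -20
  C = -18
  D = 207 − (-20) + 5·(-18) = 137
Policy B (C − 38):
  P = 17
  X = 32
  C = 263 − 6·17 (−38 from intervention) = 123
  D = 207 − 32 + 5·123 = 790
D: 137 − 790 = -653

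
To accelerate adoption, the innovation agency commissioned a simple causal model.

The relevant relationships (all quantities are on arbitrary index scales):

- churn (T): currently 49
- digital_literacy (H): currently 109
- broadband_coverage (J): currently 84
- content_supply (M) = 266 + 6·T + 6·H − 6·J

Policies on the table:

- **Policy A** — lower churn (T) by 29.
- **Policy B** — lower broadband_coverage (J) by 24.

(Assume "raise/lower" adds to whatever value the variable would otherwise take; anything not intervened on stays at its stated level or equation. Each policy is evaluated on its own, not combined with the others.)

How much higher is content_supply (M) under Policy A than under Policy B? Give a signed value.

-318

Policy A (T − 29):
  T = 49 − 29 = 20
  H = 109
  J = 84
  M = 266 + 6·20 + 6·109 − 6·84 = 536
Policy B (J − 24):
  T = 49
  H = 109
  J = 84 − 24 = 60
  M = 266 + 6·49 + 6·109 − 6·60 = 854
M: 536 − 854 = -318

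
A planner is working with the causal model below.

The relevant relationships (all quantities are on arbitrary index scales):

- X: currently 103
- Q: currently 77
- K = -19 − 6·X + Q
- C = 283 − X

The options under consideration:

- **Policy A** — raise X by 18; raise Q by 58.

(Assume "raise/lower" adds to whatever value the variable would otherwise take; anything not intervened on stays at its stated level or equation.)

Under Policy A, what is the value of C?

162

Policy A (X + 18, Q + 58):
  X = 103 + 18 = 121
  C = 283 − 121 = 162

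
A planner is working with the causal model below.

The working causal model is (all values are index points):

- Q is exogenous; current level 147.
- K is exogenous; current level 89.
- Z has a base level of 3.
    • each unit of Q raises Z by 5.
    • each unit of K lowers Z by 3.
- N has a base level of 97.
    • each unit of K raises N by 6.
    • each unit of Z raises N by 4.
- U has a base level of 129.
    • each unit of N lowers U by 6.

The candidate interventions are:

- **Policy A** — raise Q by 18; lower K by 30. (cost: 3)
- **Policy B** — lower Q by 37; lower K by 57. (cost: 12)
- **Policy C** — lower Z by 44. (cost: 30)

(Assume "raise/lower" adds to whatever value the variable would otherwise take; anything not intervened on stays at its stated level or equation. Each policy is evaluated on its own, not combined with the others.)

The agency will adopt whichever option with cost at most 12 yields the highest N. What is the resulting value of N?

3055

Policy A (Q + 18, K − 30):
  Q = 147 + 18 = 165
  K = 89 − 30 = 59
  Z = 3 + 5·165 − 3·59 = 651
  N = 97 + 6·59 + 4·651 = 3055
Policy B (Q − 37, K − 57):
  Q = 147 − 37 = 110
  K = 89 − 57 = 32
  Z = 3 + 5·110 − 3·32 = 457
  N = 97 + 6·32 + 4·457 = 2117
Comparing — Policy A: N=3055, Policy B: N=2117. Highest is 3055 (Policy A).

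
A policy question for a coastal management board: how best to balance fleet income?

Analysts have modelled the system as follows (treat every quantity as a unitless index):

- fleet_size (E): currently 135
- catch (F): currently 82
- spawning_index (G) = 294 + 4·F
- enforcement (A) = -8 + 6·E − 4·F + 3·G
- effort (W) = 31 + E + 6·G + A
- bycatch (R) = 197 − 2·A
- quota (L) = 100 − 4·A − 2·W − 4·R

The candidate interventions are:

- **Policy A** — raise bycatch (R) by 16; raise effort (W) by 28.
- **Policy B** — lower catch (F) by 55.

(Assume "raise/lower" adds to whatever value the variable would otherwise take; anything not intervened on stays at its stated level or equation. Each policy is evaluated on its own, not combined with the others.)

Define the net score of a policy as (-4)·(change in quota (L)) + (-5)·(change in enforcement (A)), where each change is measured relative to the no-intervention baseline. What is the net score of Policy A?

480

Baseline:
  E = 135
  F = 82
  G = 294 + 4·82 = 622
  A = -8 + 6·135 − 4·82 + 3·622 = 2340
  W = 31 + 135 + 6·622 + 2340 = 6238
  R = 197 − 2·2340 = -4483
  L = 100 − 4·2340 − 2·6238 − 4·(-4483) = -3804
Policy A (R + 16, W + 28):
  E = 135
  F = 82
  G = 294 + 4·82 = 622
  A = -8 + 6·135 − 4·82 + 3·622 = 2340
  W = 31 + 135 + 6·622 + 2340 (+28 from intervention) = 6266
  R = 197 − 2·2340 (+16 from intervention) = -4467
  L = 100 − 4·2340 − 2·6266 − 4·(-4467) = -3924
ΔL = -3924 − (-3804) = -120; ΔA = 2340 − 2340 = 0
Score = (-4)·(-120) + (-5)·0 = 480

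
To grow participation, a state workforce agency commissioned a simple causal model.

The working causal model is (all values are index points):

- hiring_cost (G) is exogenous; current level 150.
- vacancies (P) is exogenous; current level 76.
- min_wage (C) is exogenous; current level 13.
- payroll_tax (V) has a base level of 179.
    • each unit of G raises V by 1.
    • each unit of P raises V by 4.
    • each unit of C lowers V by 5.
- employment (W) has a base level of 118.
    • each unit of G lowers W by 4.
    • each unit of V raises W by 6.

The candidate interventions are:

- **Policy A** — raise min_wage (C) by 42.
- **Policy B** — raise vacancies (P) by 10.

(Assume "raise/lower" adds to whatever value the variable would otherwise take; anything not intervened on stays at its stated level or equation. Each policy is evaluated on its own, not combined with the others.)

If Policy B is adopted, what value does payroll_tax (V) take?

608

Policy B (P + 10):
  G = 150
  P = 76 + 10 = 86
  C = 13
  V = 179 + 150 + 4·86 − 5·13 = 608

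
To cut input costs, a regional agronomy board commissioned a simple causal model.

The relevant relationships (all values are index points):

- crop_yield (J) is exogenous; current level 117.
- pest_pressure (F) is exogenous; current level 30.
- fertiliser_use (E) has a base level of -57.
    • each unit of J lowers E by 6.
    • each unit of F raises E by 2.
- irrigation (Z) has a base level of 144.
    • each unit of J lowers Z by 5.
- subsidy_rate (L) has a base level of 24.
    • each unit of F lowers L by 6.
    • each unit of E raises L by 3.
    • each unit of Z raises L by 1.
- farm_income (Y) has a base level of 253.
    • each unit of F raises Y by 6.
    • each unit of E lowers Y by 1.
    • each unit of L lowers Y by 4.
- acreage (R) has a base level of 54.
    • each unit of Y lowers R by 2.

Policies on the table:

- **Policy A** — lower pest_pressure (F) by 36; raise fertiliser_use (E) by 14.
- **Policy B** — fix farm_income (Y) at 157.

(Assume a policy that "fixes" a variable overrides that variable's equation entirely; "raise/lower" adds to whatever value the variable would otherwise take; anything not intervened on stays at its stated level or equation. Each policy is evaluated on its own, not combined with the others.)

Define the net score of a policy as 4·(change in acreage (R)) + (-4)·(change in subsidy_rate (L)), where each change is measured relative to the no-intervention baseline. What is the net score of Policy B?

94008

Baseline:
  J = 117
  F = 30
  E = -57 − 6·117 + 2·30 = -699
  Z = 144 − 5·117 = -441
  L = 24 − 6·30 + 3·(-699) + (-441) = -2694
  Y = 253 + 6·30 − (-699) − 4·(-2694) = 11908
  R = 54 − 2·11908 = -23762
Policy B (Y := 157):
  J = 117
  F = 30
  E = -57 − 6·117 + 2·30 = -699
  Z = 144 − 5·117 = -441
  L = 24 − 6·30 + 3·(-699) + (-441) = -2694
  Y = 157
  R = 54 − 2·157 = -260
ΔR = -260 − (-23762) = 23502; ΔL = -2694 − (-2694) = 0
Score = 4·23502 + (-4)·0 = 94008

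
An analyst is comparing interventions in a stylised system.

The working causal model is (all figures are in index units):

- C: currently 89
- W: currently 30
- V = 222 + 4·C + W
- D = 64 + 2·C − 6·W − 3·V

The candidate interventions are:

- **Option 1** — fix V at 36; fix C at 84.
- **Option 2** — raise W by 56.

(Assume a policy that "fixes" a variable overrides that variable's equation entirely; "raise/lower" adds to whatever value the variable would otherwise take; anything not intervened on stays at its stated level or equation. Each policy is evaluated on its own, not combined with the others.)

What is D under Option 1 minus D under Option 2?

Option 1 (V := 36, C := 84):
  C = 84
  W = 30
  V = 36
  D = 64 + 2·84 − 6·30 − 3·36 = -56
Option 2 (W + 56):
  C = 89
  W = 30 + 56 = 86
  V = 222 + 4·89 + 86 = 664
  D = 64 + 2·89 − 6·86 − 3·664 = -2266
D: -56 − (-2266) = 2210

2210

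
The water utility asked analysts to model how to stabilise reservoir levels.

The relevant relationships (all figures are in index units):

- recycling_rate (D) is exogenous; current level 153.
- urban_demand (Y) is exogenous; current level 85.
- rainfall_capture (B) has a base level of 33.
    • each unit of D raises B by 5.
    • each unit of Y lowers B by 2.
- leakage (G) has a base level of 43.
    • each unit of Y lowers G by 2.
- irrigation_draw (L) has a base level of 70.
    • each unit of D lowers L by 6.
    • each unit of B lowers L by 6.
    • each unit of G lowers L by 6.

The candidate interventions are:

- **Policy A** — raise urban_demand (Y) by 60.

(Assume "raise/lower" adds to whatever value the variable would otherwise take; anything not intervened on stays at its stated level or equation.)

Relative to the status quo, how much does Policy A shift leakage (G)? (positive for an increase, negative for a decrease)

Baseline:
  Y = 85
  G = 43 − 2·85 = -127
Policy A (Y + 60):
  Y = 85 + 60 = 145
  G = 43 − 2·145 = -247
Change in G: -247 − (-127) = -120

-120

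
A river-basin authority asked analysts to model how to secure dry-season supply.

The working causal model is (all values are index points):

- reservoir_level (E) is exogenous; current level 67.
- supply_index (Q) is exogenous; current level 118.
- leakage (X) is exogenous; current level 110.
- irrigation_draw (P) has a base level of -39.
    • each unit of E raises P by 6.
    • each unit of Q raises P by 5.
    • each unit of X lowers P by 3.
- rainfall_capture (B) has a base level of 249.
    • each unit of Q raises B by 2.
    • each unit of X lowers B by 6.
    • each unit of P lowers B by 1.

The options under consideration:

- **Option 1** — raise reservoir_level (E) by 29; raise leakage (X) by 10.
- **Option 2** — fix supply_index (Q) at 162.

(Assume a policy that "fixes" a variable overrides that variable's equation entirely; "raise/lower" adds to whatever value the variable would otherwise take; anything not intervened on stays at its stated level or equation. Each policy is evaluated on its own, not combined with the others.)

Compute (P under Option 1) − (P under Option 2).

-76

Option 1 (E + 29, X + 10):
  E = 67 + 29 = 96
  Q = 118
  X = 110 + 10 = 120
  P = -39 + 6·96 + 5·118 − 3·120 = 767
Option 2 (Q := 162):
  E = 67
  Q = 162
  X = 110
  P = -39 + 6·67 + 5·162 − 3·110 = 843
P: 767 − 843 = -76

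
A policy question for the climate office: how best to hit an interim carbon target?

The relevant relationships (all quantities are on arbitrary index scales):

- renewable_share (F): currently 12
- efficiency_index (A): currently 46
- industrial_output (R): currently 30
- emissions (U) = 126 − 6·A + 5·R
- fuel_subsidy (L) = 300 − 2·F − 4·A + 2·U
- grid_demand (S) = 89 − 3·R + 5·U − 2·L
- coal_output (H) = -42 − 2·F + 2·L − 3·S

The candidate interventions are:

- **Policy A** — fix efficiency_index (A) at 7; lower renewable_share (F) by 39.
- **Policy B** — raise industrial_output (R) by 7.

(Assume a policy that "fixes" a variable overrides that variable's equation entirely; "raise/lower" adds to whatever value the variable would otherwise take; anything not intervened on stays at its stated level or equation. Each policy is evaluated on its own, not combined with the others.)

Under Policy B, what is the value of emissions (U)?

35

Policy B (R + 7):
  A = 46
  R = 30 + 7 = 37
  U = 126 − 6·46 + 5·37 = 35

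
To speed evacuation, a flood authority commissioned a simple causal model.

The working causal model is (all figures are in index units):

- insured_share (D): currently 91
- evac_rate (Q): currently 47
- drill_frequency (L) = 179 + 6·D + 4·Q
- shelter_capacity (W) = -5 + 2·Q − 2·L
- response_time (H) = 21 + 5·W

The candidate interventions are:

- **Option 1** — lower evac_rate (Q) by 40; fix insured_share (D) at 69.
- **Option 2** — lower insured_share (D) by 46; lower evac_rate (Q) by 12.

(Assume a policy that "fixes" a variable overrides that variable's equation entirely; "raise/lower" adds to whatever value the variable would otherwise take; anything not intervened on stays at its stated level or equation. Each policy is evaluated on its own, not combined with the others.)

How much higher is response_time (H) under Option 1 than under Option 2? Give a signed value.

-600

Option 1 (Q − 40, D := 69):
  D = 69
  Q = 47 − 40 = 7
  L = 179 + 6·69 + 4·7 = 621
  W = -5 + 2·7 − 2·621 = -1233
  H = 21 + 5·(-1233) = -6144
Option 2 (D − 46, Q − 12):
  D = 91 − 46 = 45
  Q = 47 − 12 = 35
  L = 179 + 6·45 + 4·35 = 589
  W = -5 + 2·35 − 2·589 = -1113
  H = 21 + 5·(-1113) = -5544
H: -6144 − (-5544) = -600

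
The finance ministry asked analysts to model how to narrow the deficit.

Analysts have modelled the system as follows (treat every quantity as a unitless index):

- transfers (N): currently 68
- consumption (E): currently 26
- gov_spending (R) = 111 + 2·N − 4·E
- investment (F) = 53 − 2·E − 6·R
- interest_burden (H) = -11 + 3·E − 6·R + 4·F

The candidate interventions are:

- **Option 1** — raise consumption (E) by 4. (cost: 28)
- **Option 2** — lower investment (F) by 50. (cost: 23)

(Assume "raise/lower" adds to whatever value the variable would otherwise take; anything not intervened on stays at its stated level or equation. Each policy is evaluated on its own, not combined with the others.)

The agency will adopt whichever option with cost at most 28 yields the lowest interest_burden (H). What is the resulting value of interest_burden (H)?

-4419

Option 1 (E + 4):
  N = 68
  E = 26 + 4 = 30
  R = 111 + 2·68 − 4·30 = 127
  F = 53 − 2·30 − 6·127 = -769
  H = -11 + 3·30 − 6·127 + 4·(-769) = -3759
Option 2 (F − 50):
  N = 68
  E = 26
  R = 111 + 2·68 − 4·26 = 143
  F = 53 − 2·26 − 6·143 (−50 from intervention) = -907
  H = -11 + 3·26 − 6·143 + 4·(-907) = -4419
Comparing — Option 1: H=-3759, Option 2: H=-4419. Lowest is -4419 (Option 2).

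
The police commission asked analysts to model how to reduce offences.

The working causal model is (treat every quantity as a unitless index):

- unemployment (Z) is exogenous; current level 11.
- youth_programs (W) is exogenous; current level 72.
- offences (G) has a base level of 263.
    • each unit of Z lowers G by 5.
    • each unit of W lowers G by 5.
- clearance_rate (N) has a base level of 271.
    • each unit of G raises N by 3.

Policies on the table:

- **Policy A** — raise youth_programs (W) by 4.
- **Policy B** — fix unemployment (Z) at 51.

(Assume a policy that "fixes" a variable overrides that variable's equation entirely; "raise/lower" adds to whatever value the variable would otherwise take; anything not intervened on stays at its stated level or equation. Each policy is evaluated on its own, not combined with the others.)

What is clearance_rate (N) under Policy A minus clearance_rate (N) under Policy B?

Policy A (W + 4):
  Z = 11
  W = 72 + 4 = 76
  G = 263 − 5·11 − 5·76 = -172
  N = 271 + 3·(-172) = -245
Policy B (Z := 51):
  Z = 51
  W = 72
  G = 263 − 5·51 − 5·72 = -352
  N = 271 + 3·(-352) = -785
N: -245 − (-785) = 540

540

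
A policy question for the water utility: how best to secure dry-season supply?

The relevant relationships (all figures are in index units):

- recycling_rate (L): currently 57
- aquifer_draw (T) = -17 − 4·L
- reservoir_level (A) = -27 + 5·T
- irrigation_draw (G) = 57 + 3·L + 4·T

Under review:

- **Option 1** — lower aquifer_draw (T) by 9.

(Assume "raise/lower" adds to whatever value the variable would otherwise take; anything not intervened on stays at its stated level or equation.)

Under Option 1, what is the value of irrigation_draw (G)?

-788

Option 1 (T − 9):
  L = 57
  T = -17 − 4·57 (−9 from intervention) = -254
  G = 57 + 3·57 + 4·(-254) = -788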